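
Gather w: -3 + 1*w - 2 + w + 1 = 2*w - 4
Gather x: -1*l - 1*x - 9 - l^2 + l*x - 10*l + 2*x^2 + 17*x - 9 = -l^2 - 11*l + 2*x^2 + x*(l + 16) - 18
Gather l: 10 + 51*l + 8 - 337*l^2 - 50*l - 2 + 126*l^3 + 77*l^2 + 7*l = 126*l^3 - 260*l^2 + 8*l + 16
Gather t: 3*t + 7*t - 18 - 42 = 10*t - 60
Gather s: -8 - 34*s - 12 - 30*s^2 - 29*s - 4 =-30*s^2 - 63*s - 24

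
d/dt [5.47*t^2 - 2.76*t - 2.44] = 10.94*t - 2.76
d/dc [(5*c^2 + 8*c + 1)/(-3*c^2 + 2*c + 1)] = 2*(17*c^2 + 8*c + 3)/(9*c^4 - 12*c^3 - 2*c^2 + 4*c + 1)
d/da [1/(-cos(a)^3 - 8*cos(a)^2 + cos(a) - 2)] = (-3*cos(a)^2 - 16*cos(a) + 1)*sin(a)/(sin(a)^2*cos(a) + 8*sin(a)^2 - 10)^2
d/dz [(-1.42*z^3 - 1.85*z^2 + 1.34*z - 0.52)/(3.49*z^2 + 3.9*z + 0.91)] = (-4.9558*z^4 - 11.076*z^3 - 15.7682*z^2 + 0.2626*z + 3.2474)/(12.1801*z^4 + 27.222*z^3 + 21.5618*z^2 + 7.098*z + 0.8281)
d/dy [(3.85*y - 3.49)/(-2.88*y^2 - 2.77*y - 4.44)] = (11.088*y^2 - 20.1024*y - 26.7613)/(8.2944*y^4 + 15.9552*y^3 + 33.2473*y^2 + 24.5976*y + 19.7136)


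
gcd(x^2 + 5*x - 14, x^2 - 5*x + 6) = x - 2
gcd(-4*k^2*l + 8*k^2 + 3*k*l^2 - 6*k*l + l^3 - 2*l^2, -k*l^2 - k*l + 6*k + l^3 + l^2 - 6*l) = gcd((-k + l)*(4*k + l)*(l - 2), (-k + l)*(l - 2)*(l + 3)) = k*l - 2*k - l^2 + 2*l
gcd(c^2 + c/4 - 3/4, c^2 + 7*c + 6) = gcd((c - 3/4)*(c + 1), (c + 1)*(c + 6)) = c + 1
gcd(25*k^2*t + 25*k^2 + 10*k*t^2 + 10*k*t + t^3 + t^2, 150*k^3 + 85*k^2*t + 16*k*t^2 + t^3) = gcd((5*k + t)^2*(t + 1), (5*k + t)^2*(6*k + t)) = 25*k^2 + 10*k*t + t^2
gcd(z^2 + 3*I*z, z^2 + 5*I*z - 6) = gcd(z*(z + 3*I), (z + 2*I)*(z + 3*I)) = z + 3*I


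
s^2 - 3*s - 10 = (s - 5)*(s + 2)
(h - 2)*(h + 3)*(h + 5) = h^3 + 6*h^2 - h - 30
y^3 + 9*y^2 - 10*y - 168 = (y - 4)*(y + 6)*(y + 7)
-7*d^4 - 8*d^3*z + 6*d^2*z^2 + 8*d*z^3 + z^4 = (-d + z)*(d + z)^2*(7*d + z)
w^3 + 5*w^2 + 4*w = w*(w + 1)*(w + 4)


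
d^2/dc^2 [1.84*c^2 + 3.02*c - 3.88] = 3.68000000000000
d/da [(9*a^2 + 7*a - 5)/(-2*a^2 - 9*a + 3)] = (-67*a^2 + 34*a - 24)/(4*a^4 + 36*a^3 + 69*a^2 - 54*a + 9)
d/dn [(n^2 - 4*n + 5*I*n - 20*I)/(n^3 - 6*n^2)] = (-n^3 + n^2*(8 - 10*I) + 6*n*(-4 + 15*I) - 240*I)/(n^3*(n^2 - 12*n + 36))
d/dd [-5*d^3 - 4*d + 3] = -15*d^2 - 4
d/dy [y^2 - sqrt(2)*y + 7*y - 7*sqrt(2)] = 2*y - sqrt(2) + 7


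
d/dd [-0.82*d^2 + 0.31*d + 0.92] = 0.31 - 1.64*d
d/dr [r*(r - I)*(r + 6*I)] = 3*r^2 + 10*I*r + 6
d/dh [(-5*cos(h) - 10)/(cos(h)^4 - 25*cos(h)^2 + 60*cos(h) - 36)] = 5*(-3*(1 - cos(2*h))^2/4 + 94*cos(h) + 19*cos(2*h)/2 - 2*cos(3*h) - 287/2)*sin(h)/(cos(h)^4 - 25*cos(h)^2 + 60*cos(h) - 36)^2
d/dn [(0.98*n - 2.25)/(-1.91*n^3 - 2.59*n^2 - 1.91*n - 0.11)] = (3.7436*n^3 - 10.3543*n^2 - 11.655*n - 4.4053)/(3.6481*n^6 + 9.8938*n^5 + 14.0043*n^4 + 10.314*n^3 + 4.2179*n^2 + 0.4202*n + 0.0121)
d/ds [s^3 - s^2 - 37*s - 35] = 3*s^2 - 2*s - 37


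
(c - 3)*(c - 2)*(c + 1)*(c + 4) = c^4 - 15*c^2 + 10*c + 24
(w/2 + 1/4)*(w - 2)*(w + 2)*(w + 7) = w^4/2 + 15*w^3/4 - w^2/4 - 15*w - 7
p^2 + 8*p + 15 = (p + 3)*(p + 5)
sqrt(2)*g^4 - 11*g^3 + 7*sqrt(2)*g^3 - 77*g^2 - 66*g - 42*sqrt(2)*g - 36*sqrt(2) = (g + 1)*(g + 6)*(g - 6*sqrt(2))*(sqrt(2)*g + 1)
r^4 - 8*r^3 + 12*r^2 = r^2*(r - 6)*(r - 2)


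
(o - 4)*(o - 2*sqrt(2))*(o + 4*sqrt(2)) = o^3 - 4*o^2 + 2*sqrt(2)*o^2 - 16*o - 8*sqrt(2)*o + 64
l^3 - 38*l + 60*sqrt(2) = (l - 3*sqrt(2))*(l - 2*sqrt(2))*(l + 5*sqrt(2))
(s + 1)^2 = s^2 + 2*s + 1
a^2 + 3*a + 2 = (a + 1)*(a + 2)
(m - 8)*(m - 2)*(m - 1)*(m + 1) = m^4 - 10*m^3 + 15*m^2 + 10*m - 16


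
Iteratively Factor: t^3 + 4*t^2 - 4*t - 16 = (t - 2)*(t^2 + 6*t + 8) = (t - 2)*(t + 4)*(t + 2)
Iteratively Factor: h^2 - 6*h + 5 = (h - 1)*(h - 5)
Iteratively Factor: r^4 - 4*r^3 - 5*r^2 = (r + 1)*(r^3 - 5*r^2) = r*(r + 1)*(r^2 - 5*r) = r*(r - 5)*(r + 1)*(r)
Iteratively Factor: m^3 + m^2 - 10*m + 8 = (m + 4)*(m^2 - 3*m + 2) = (m - 1)*(m + 4)*(m - 2)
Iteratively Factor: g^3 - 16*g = (g + 4)*(g^2 - 4*g) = (g - 4)*(g + 4)*(g)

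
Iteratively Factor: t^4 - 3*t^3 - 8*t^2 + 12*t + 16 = (t - 4)*(t^3 + t^2 - 4*t - 4) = (t - 4)*(t - 2)*(t^2 + 3*t + 2) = (t - 4)*(t - 2)*(t + 2)*(t + 1)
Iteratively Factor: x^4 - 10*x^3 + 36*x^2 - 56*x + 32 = (x - 2)*(x^3 - 8*x^2 + 20*x - 16) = (x - 2)^2*(x^2 - 6*x + 8) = (x - 4)*(x - 2)^2*(x - 2)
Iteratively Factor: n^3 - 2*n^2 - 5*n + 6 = (n - 1)*(n^2 - n - 6) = (n - 3)*(n - 1)*(n + 2)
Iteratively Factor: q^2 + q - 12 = (q - 3)*(q + 4)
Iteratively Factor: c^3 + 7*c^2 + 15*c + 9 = (c + 1)*(c^2 + 6*c + 9) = (c + 1)*(c + 3)*(c + 3)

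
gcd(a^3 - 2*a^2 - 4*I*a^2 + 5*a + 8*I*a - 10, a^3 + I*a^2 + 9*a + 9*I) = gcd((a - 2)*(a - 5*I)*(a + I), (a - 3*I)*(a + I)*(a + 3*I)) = a + I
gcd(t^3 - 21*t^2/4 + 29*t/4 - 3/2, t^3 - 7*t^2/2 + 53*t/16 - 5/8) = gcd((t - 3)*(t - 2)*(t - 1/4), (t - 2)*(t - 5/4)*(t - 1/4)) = t^2 - 9*t/4 + 1/2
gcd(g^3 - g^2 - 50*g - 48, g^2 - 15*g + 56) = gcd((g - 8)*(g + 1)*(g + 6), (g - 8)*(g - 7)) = g - 8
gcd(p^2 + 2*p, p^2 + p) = p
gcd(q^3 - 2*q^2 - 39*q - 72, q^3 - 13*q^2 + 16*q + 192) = q^2 - 5*q - 24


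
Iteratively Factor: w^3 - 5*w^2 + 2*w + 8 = (w - 4)*(w^2 - w - 2) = (w - 4)*(w + 1)*(w - 2)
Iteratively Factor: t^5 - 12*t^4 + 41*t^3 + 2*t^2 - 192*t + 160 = (t + 2)*(t^4 - 14*t^3 + 69*t^2 - 136*t + 80) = (t - 4)*(t + 2)*(t^3 - 10*t^2 + 29*t - 20) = (t - 5)*(t - 4)*(t + 2)*(t^2 - 5*t + 4) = (t - 5)*(t - 4)*(t - 1)*(t + 2)*(t - 4)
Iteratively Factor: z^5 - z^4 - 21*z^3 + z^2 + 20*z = (z)*(z^4 - z^3 - 21*z^2 + z + 20) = z*(z - 1)*(z^3 - 21*z - 20) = z*(z - 1)*(z + 4)*(z^2 - 4*z - 5) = z*(z - 5)*(z - 1)*(z + 4)*(z + 1)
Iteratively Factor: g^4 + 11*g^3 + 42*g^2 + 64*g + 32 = (g + 2)*(g^3 + 9*g^2 + 24*g + 16) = (g + 2)*(g + 4)*(g^2 + 5*g + 4) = (g + 1)*(g + 2)*(g + 4)*(g + 4)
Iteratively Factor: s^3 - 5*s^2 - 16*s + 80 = (s - 4)*(s^2 - s - 20) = (s - 5)*(s - 4)*(s + 4)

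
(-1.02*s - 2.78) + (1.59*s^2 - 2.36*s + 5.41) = 1.59*s^2 - 3.38*s + 2.63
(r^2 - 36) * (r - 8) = r^3 - 8*r^2 - 36*r + 288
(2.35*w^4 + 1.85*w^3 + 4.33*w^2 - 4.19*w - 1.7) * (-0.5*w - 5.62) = -1.175*w^5 - 14.132*w^4 - 12.562*w^3 - 22.2396*w^2 + 24.3978*w + 9.554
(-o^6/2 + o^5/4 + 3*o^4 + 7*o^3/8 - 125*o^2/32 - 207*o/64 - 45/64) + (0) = -o^6/2 + o^5/4 + 3*o^4 + 7*o^3/8 - 125*o^2/32 - 207*o/64 - 45/64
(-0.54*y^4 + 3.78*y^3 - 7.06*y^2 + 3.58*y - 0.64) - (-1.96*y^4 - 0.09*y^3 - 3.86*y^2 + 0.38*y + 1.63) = 1.42*y^4 + 3.87*y^3 - 3.2*y^2 + 3.2*y - 2.27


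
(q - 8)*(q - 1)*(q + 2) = q^3 - 7*q^2 - 10*q + 16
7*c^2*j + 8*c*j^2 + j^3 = j*(c + j)*(7*c + j)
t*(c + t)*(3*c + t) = 3*c^2*t + 4*c*t^2 + t^3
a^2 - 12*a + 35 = (a - 7)*(a - 5)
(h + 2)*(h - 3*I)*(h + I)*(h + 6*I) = h^4 + 2*h^3 + 4*I*h^3 + 15*h^2 + 8*I*h^2 + 30*h + 18*I*h + 36*I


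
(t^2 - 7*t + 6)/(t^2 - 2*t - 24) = (t - 1)/(t + 4)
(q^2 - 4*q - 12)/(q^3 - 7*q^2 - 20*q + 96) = (q^2 - 4*q - 12)/(q^3 - 7*q^2 - 20*q + 96)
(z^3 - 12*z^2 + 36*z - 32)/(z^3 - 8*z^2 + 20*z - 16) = (z - 8)/(z - 4)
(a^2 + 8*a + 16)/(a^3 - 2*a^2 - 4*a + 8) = (a^2 + 8*a + 16)/(a^3 - 2*a^2 - 4*a + 8)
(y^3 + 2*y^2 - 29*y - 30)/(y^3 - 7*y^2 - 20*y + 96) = (y^3 + 2*y^2 - 29*y - 30)/(y^3 - 7*y^2 - 20*y + 96)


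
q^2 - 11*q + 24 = (q - 8)*(q - 3)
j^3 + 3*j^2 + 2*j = j*(j + 1)*(j + 2)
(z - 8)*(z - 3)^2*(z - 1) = z^4 - 15*z^3 + 71*z^2 - 129*z + 72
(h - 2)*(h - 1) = h^2 - 3*h + 2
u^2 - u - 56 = (u - 8)*(u + 7)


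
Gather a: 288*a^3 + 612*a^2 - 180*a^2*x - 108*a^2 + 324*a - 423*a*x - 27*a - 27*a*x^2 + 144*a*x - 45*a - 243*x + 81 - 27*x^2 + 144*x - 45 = 288*a^3 + a^2*(504 - 180*x) + a*(-27*x^2 - 279*x + 252) - 27*x^2 - 99*x + 36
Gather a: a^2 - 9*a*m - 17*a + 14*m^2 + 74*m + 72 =a^2 + a*(-9*m - 17) + 14*m^2 + 74*m + 72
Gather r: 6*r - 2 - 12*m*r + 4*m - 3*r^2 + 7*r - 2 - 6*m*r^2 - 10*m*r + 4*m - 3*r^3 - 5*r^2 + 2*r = 8*m - 3*r^3 + r^2*(-6*m - 8) + r*(15 - 22*m) - 4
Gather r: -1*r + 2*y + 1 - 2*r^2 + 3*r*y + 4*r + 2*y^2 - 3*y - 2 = -2*r^2 + r*(3*y + 3) + 2*y^2 - y - 1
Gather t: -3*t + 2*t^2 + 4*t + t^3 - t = t^3 + 2*t^2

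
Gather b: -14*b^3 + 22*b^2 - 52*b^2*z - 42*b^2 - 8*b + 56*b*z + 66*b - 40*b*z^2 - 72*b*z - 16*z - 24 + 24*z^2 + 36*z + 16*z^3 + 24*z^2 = -14*b^3 + b^2*(-52*z - 20) + b*(-40*z^2 - 16*z + 58) + 16*z^3 + 48*z^2 + 20*z - 24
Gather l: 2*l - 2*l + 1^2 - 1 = 0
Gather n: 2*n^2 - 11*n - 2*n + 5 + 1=2*n^2 - 13*n + 6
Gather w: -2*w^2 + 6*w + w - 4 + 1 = -2*w^2 + 7*w - 3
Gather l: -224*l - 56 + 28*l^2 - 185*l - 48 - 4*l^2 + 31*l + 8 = 24*l^2 - 378*l - 96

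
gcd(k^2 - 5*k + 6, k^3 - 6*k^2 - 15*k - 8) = 1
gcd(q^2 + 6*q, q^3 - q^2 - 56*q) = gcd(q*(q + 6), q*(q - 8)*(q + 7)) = q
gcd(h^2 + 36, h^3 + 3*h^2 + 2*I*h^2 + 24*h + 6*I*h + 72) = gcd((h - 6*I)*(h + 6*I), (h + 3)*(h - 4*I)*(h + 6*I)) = h + 6*I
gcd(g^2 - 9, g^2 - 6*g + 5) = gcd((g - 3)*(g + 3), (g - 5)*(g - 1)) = 1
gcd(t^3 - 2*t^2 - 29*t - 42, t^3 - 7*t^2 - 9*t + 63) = t^2 - 4*t - 21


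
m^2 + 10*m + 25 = (m + 5)^2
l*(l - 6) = l^2 - 6*l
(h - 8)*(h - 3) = h^2 - 11*h + 24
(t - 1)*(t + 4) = t^2 + 3*t - 4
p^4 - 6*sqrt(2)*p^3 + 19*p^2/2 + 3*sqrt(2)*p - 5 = (p - 5*sqrt(2))*(p - sqrt(2))*(p - sqrt(2)/2)*(p + sqrt(2)/2)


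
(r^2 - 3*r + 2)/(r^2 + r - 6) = (r - 1)/(r + 3)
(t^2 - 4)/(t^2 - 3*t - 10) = (t - 2)/(t - 5)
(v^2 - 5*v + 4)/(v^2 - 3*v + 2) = (v - 4)/(v - 2)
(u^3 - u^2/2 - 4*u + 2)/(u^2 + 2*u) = u - 5/2 + 1/u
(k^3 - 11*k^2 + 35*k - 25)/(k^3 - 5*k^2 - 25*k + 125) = (k - 1)/(k + 5)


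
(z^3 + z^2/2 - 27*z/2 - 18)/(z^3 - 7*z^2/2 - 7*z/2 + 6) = (z + 3)/(z - 1)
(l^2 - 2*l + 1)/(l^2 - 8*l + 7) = (l - 1)/(l - 7)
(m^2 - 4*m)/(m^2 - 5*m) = (m - 4)/(m - 5)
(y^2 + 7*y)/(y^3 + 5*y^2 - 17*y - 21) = y/(y^2 - 2*y - 3)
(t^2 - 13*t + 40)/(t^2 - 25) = (t - 8)/(t + 5)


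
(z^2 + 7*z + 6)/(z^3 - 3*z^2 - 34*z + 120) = (z + 1)/(z^2 - 9*z + 20)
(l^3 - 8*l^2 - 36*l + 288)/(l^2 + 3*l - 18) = (l^2 - 14*l + 48)/(l - 3)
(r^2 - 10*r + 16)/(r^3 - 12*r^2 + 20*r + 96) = (r - 2)/(r^2 - 4*r - 12)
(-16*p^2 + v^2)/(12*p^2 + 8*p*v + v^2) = (-16*p^2 + v^2)/(12*p^2 + 8*p*v + v^2)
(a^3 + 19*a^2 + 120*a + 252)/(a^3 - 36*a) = (a^2 + 13*a + 42)/(a*(a - 6))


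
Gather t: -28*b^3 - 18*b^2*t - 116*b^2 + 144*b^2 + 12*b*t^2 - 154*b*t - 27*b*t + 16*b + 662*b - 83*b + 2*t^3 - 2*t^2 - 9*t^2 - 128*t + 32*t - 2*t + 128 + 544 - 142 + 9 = -28*b^3 + 28*b^2 + 595*b + 2*t^3 + t^2*(12*b - 11) + t*(-18*b^2 - 181*b - 98) + 539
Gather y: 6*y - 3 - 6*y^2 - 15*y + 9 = -6*y^2 - 9*y + 6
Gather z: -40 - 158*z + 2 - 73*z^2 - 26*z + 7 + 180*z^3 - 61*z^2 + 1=180*z^3 - 134*z^2 - 184*z - 30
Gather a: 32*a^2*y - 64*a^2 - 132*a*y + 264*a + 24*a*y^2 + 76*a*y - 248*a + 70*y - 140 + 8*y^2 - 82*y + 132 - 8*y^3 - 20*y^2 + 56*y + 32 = a^2*(32*y - 64) + a*(24*y^2 - 56*y + 16) - 8*y^3 - 12*y^2 + 44*y + 24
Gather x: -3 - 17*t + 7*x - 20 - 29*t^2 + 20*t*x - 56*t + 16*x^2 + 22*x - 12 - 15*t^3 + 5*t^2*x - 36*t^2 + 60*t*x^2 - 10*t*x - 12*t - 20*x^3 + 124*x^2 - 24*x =-15*t^3 - 65*t^2 - 85*t - 20*x^3 + x^2*(60*t + 140) + x*(5*t^2 + 10*t + 5) - 35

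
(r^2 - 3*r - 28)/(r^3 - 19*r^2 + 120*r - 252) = (r + 4)/(r^2 - 12*r + 36)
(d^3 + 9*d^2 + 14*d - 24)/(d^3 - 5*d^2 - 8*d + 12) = (d^2 + 10*d + 24)/(d^2 - 4*d - 12)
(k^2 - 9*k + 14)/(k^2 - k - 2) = (k - 7)/(k + 1)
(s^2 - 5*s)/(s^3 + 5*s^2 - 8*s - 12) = s*(s - 5)/(s^3 + 5*s^2 - 8*s - 12)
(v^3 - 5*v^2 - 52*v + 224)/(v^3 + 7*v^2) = 1 - 12/v + 32/v^2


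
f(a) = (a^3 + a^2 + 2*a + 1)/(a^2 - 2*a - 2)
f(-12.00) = -9.68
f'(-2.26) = 0.56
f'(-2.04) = 0.51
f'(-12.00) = 0.95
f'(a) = (2 - 2*a)*(a^3 + a^2 + 2*a + 1)/(a^2 - 2*a - 2)^2 + (3*a^2 + 2*a + 2)/(a^2 - 2*a - 2) = (a^4 - 4*a^3 - 10*a^2 - 6*a - 2)/(a^4 - 4*a^3 + 8*a + 4)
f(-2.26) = -1.31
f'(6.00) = 0.07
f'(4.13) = -4.07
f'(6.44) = 0.28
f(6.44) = 12.12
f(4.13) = 14.24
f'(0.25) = -0.70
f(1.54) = -3.73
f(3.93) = 15.22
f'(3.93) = -5.91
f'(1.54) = -5.99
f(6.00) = 12.05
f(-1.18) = -0.92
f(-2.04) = -1.19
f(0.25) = -0.65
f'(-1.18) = -0.11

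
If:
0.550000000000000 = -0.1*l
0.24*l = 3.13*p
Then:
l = -5.50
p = -0.42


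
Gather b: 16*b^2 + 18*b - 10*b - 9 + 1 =16*b^2 + 8*b - 8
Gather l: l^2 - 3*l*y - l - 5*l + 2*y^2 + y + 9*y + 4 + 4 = l^2 + l*(-3*y - 6) + 2*y^2 + 10*y + 8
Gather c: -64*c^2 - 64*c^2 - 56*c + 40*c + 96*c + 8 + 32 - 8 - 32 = -128*c^2 + 80*c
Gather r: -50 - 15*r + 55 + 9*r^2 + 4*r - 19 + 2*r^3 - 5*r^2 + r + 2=2*r^3 + 4*r^2 - 10*r - 12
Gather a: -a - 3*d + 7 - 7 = -a - 3*d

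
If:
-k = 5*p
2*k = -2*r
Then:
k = -r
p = r/5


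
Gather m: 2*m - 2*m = 0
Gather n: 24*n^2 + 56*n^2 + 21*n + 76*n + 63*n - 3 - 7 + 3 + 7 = 80*n^2 + 160*n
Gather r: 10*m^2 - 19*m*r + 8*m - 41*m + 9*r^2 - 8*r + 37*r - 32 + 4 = 10*m^2 - 33*m + 9*r^2 + r*(29 - 19*m) - 28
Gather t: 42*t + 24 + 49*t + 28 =91*t + 52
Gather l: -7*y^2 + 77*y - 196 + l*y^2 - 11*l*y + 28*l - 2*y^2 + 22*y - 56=l*(y^2 - 11*y + 28) - 9*y^2 + 99*y - 252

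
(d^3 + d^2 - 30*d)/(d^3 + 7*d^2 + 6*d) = (d - 5)/(d + 1)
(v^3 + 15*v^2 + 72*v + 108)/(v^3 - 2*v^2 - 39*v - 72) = (v^2 + 12*v + 36)/(v^2 - 5*v - 24)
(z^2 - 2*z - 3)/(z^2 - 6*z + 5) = (z^2 - 2*z - 3)/(z^2 - 6*z + 5)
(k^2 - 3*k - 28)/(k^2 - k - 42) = (k + 4)/(k + 6)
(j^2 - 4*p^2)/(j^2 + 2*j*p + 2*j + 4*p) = (j - 2*p)/(j + 2)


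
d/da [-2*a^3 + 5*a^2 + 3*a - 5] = -6*a^2 + 10*a + 3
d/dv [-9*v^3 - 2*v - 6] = -27*v^2 - 2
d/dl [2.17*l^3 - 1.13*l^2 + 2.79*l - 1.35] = 6.51*l^2 - 2.26*l + 2.79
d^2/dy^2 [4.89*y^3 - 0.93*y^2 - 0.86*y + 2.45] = 29.34*y - 1.86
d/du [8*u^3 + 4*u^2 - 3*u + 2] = 24*u^2 + 8*u - 3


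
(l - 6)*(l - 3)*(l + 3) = l^3 - 6*l^2 - 9*l + 54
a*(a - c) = a^2 - a*c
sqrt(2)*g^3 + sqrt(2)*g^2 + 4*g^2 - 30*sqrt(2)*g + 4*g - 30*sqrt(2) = (g - 3*sqrt(2))*(g + 5*sqrt(2))*(sqrt(2)*g + sqrt(2))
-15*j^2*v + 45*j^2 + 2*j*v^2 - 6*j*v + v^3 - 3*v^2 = (-3*j + v)*(5*j + v)*(v - 3)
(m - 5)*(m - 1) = m^2 - 6*m + 5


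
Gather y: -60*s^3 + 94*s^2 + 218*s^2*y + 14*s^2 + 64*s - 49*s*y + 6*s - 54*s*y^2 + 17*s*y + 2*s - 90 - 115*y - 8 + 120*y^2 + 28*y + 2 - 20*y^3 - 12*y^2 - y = -60*s^3 + 108*s^2 + 72*s - 20*y^3 + y^2*(108 - 54*s) + y*(218*s^2 - 32*s - 88) - 96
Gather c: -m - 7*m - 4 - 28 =-8*m - 32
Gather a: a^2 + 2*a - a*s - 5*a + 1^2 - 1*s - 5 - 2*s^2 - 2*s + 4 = a^2 + a*(-s - 3) - 2*s^2 - 3*s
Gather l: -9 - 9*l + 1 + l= -8*l - 8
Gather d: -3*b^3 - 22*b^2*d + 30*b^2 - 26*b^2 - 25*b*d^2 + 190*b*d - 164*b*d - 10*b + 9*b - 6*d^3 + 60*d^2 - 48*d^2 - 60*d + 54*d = -3*b^3 + 4*b^2 - b - 6*d^3 + d^2*(12 - 25*b) + d*(-22*b^2 + 26*b - 6)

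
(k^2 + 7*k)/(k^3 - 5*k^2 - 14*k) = (k + 7)/(k^2 - 5*k - 14)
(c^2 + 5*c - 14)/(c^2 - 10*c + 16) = (c + 7)/(c - 8)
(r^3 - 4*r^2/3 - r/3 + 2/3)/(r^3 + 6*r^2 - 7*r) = (3*r^2 - r - 2)/(3*r*(r + 7))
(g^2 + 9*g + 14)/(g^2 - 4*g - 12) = (g + 7)/(g - 6)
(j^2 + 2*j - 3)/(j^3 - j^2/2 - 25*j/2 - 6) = 2*(j - 1)/(2*j^2 - 7*j - 4)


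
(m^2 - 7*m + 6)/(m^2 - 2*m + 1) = (m - 6)/(m - 1)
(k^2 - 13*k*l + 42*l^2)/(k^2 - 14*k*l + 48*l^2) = (k - 7*l)/(k - 8*l)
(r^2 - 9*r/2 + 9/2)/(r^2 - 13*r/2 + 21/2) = (2*r - 3)/(2*r - 7)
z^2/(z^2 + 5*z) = z/(z + 5)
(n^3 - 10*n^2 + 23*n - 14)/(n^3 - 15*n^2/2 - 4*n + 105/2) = 2*(n^2 - 3*n + 2)/(2*n^2 - n - 15)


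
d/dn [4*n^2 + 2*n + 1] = 8*n + 2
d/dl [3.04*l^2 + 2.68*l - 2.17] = 6.08*l + 2.68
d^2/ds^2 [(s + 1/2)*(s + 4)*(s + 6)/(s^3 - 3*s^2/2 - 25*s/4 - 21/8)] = 24*(64*s^3 + 468*s^2 + 72*s + 771)/(64*s^6 - 384*s^5 - 240*s^4 + 3520*s^3 + 1260*s^2 - 10584*s - 9261)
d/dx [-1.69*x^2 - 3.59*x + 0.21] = -3.38*x - 3.59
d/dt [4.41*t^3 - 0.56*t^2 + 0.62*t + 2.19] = 13.23*t^2 - 1.12*t + 0.62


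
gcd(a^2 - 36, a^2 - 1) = 1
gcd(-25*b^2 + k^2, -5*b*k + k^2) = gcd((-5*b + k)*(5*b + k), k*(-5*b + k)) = 5*b - k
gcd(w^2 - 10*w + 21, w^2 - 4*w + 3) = w - 3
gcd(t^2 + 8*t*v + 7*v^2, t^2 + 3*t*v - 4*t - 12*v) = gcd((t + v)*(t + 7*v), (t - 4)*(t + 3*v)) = 1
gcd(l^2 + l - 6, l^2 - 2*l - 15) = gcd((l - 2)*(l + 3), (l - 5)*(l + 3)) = l + 3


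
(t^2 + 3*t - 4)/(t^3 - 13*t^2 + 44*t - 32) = (t + 4)/(t^2 - 12*t + 32)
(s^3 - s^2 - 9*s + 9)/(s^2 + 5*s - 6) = (s^2 - 9)/(s + 6)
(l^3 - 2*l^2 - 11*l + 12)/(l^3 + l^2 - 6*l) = (l^2 - 5*l + 4)/(l*(l - 2))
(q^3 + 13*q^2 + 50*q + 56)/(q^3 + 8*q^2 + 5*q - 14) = (q + 4)/(q - 1)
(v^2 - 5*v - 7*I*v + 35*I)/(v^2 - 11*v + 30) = (v - 7*I)/(v - 6)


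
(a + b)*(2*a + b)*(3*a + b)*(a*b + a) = 6*a^4*b + 6*a^4 + 11*a^3*b^2 + 11*a^3*b + 6*a^2*b^3 + 6*a^2*b^2 + a*b^4 + a*b^3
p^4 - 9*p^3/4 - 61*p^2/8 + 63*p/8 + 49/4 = (p - 7/2)*(p - 7/4)*(p + 1)*(p + 2)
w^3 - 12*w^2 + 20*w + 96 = (w - 8)*(w - 6)*(w + 2)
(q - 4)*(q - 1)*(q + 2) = q^3 - 3*q^2 - 6*q + 8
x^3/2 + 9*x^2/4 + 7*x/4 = x*(x/2 + 1/2)*(x + 7/2)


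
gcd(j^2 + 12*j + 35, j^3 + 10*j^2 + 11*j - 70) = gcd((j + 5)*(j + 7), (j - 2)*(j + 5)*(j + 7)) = j^2 + 12*j + 35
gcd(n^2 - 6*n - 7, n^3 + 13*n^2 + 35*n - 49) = 1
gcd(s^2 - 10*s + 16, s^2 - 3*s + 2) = s - 2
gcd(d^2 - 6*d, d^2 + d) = d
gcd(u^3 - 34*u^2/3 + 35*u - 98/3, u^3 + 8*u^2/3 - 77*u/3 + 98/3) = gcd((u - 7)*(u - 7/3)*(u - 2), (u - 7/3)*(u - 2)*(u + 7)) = u^2 - 13*u/3 + 14/3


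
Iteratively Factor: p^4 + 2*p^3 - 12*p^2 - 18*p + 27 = (p + 3)*(p^3 - p^2 - 9*p + 9) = (p + 3)^2*(p^2 - 4*p + 3) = (p - 1)*(p + 3)^2*(p - 3)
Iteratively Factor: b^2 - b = (b)*(b - 1)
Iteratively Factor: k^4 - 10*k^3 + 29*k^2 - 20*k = (k - 4)*(k^3 - 6*k^2 + 5*k) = k*(k - 4)*(k^2 - 6*k + 5) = k*(k - 5)*(k - 4)*(k - 1)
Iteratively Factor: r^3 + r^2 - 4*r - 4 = (r + 2)*(r^2 - r - 2) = (r - 2)*(r + 2)*(r + 1)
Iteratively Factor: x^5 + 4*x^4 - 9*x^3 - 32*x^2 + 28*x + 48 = (x - 2)*(x^4 + 6*x^3 + 3*x^2 - 26*x - 24) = (x - 2)^2*(x^3 + 8*x^2 + 19*x + 12) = (x - 2)^2*(x + 3)*(x^2 + 5*x + 4) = (x - 2)^2*(x + 1)*(x + 3)*(x + 4)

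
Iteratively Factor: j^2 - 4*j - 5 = (j - 5)*(j + 1)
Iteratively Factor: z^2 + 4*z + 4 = (z + 2)*(z + 2)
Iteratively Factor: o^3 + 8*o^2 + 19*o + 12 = (o + 3)*(o^2 + 5*o + 4) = (o + 1)*(o + 3)*(o + 4)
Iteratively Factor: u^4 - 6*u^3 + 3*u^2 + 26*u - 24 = (u - 4)*(u^3 - 2*u^2 - 5*u + 6) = (u - 4)*(u - 1)*(u^2 - u - 6) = (u - 4)*(u - 1)*(u + 2)*(u - 3)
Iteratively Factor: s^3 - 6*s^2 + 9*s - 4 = (s - 4)*(s^2 - 2*s + 1) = (s - 4)*(s - 1)*(s - 1)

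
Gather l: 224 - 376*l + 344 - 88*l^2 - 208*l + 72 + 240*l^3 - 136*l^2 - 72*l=240*l^3 - 224*l^2 - 656*l + 640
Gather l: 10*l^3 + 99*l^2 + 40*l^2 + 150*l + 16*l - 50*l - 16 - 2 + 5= 10*l^3 + 139*l^2 + 116*l - 13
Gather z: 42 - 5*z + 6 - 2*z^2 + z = -2*z^2 - 4*z + 48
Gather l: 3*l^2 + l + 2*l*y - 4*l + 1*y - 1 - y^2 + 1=3*l^2 + l*(2*y - 3) - y^2 + y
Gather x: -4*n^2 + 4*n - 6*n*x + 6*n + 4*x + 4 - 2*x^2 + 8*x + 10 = -4*n^2 + 10*n - 2*x^2 + x*(12 - 6*n) + 14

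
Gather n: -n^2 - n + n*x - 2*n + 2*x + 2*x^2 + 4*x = -n^2 + n*(x - 3) + 2*x^2 + 6*x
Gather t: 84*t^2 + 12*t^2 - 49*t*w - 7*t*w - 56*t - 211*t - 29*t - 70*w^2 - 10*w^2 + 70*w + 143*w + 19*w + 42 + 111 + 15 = 96*t^2 + t*(-56*w - 296) - 80*w^2 + 232*w + 168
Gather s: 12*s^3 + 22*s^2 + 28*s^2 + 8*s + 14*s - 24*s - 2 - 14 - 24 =12*s^3 + 50*s^2 - 2*s - 40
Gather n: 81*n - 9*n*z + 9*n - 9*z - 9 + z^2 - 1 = n*(90 - 9*z) + z^2 - 9*z - 10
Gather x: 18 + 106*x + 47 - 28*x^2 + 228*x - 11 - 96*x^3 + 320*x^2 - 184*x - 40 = -96*x^3 + 292*x^2 + 150*x + 14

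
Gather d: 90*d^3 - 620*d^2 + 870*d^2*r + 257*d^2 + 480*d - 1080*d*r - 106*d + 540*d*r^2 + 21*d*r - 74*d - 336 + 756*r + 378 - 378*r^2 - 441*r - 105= 90*d^3 + d^2*(870*r - 363) + d*(540*r^2 - 1059*r + 300) - 378*r^2 + 315*r - 63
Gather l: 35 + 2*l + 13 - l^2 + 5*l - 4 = -l^2 + 7*l + 44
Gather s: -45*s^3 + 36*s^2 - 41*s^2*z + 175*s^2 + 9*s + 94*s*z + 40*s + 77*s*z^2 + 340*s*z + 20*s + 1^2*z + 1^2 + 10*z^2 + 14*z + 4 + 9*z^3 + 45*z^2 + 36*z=-45*s^3 + s^2*(211 - 41*z) + s*(77*z^2 + 434*z + 69) + 9*z^3 + 55*z^2 + 51*z + 5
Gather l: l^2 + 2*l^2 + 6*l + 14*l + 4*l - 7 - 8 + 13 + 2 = 3*l^2 + 24*l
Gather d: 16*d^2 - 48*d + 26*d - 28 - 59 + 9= 16*d^2 - 22*d - 78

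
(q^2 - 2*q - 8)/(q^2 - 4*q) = (q + 2)/q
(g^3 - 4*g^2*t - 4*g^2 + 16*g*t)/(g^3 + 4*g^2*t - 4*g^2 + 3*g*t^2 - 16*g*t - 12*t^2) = g*(g - 4*t)/(g^2 + 4*g*t + 3*t^2)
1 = 1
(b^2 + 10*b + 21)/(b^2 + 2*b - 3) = (b + 7)/(b - 1)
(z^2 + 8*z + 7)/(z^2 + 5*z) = (z^2 + 8*z + 7)/(z*(z + 5))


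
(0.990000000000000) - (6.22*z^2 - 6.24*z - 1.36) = -6.22*z^2 + 6.24*z + 2.35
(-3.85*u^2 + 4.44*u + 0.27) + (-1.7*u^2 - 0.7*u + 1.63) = -5.55*u^2 + 3.74*u + 1.9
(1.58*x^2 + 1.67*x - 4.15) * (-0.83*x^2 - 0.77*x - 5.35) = -1.3114*x^4 - 2.6027*x^3 - 6.2944*x^2 - 5.739*x + 22.2025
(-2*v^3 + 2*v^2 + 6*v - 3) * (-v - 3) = 2*v^4 + 4*v^3 - 12*v^2 - 15*v + 9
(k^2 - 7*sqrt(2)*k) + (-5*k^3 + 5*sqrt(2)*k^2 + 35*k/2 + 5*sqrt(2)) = -5*k^3 + k^2 + 5*sqrt(2)*k^2 - 7*sqrt(2)*k + 35*k/2 + 5*sqrt(2)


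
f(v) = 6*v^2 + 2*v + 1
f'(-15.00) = -178.00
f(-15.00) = 1321.00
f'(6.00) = 74.00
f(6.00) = 229.00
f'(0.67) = 10.04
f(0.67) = 5.03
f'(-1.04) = -10.48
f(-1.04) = 5.41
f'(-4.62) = -53.44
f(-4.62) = 119.83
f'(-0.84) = -8.08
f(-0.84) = 3.55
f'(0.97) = 13.64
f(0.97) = 8.59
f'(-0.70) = -6.40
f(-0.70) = 2.54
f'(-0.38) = -2.56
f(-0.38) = 1.11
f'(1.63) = 21.56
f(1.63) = 20.20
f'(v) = 12*v + 2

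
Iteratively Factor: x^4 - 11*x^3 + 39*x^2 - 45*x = (x - 3)*(x^3 - 8*x^2 + 15*x) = (x - 3)^2*(x^2 - 5*x) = x*(x - 3)^2*(x - 5)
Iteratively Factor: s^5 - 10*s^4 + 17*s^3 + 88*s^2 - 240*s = (s - 4)*(s^4 - 6*s^3 - 7*s^2 + 60*s) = s*(s - 4)*(s^3 - 6*s^2 - 7*s + 60) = s*(s - 5)*(s - 4)*(s^2 - s - 12) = s*(s - 5)*(s - 4)*(s + 3)*(s - 4)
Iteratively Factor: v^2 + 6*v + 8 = (v + 4)*(v + 2)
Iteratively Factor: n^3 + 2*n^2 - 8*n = (n - 2)*(n^2 + 4*n) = n*(n - 2)*(n + 4)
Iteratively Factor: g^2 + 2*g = (g)*(g + 2)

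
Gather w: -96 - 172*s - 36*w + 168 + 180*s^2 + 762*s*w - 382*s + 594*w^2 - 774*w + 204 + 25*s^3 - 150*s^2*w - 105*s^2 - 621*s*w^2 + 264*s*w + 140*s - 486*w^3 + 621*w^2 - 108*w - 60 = 25*s^3 + 75*s^2 - 414*s - 486*w^3 + w^2*(1215 - 621*s) + w*(-150*s^2 + 1026*s - 918) + 216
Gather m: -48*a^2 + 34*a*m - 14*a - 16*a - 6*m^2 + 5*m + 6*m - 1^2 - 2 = -48*a^2 - 30*a - 6*m^2 + m*(34*a + 11) - 3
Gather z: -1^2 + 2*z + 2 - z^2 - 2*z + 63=64 - z^2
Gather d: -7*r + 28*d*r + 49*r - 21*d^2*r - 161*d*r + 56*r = -21*d^2*r - 133*d*r + 98*r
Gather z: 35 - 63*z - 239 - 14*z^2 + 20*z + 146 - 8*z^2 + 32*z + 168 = -22*z^2 - 11*z + 110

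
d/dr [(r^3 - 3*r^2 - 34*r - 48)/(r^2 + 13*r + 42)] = (r^4 + 26*r^3 + 121*r^2 - 156*r - 804)/(r^4 + 26*r^3 + 253*r^2 + 1092*r + 1764)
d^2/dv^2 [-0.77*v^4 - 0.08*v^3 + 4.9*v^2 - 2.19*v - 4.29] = -9.24*v^2 - 0.48*v + 9.8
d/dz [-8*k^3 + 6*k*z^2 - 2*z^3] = 6*z*(2*k - z)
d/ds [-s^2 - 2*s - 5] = -2*s - 2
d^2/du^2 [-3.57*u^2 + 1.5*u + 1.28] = -7.14000000000000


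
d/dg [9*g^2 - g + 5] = 18*g - 1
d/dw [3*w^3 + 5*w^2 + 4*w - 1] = 9*w^2 + 10*w + 4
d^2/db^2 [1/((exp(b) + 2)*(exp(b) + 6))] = 4*(exp(3*b) + 6*exp(2*b) + 4*exp(b) - 24)*exp(b)/(exp(6*b) + 24*exp(5*b) + 228*exp(4*b) + 1088*exp(3*b) + 2736*exp(2*b) + 3456*exp(b) + 1728)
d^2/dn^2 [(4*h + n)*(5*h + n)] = 2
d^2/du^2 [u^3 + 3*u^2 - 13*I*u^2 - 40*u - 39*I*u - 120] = 6*u + 6 - 26*I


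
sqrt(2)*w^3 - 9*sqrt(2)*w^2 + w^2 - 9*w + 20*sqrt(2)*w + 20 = (w - 5)*(w - 4)*(sqrt(2)*w + 1)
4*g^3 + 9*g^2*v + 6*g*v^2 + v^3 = (g + v)^2*(4*g + v)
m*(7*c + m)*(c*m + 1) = 7*c^2*m^2 + c*m^3 + 7*c*m + m^2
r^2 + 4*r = r*(r + 4)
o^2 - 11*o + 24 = (o - 8)*(o - 3)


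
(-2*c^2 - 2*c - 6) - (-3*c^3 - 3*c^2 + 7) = 3*c^3 + c^2 - 2*c - 13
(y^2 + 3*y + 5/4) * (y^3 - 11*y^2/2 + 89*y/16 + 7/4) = y^5 - 5*y^4/2 - 155*y^3/16 + 185*y^2/16 + 781*y/64 + 35/16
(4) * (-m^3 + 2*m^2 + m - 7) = -4*m^3 + 8*m^2 + 4*m - 28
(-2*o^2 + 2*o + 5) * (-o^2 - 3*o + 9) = 2*o^4 + 4*o^3 - 29*o^2 + 3*o + 45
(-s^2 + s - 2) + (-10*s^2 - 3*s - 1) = -11*s^2 - 2*s - 3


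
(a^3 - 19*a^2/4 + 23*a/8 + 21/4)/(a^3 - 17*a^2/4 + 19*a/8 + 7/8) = (4*a^2 - 5*a - 6)/(4*a^2 - 3*a - 1)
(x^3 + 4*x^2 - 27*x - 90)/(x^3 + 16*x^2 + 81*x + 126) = (x - 5)/(x + 7)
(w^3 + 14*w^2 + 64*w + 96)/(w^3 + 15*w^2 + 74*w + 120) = (w + 4)/(w + 5)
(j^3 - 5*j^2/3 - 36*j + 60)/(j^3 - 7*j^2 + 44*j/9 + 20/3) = 3*(j + 6)/(3*j + 2)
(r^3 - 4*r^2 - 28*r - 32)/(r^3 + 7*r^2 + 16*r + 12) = (r - 8)/(r + 3)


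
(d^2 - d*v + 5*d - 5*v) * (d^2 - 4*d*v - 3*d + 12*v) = d^4 - 5*d^3*v + 2*d^3 + 4*d^2*v^2 - 10*d^2*v - 15*d^2 + 8*d*v^2 + 75*d*v - 60*v^2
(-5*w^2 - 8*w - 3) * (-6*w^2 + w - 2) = 30*w^4 + 43*w^3 + 20*w^2 + 13*w + 6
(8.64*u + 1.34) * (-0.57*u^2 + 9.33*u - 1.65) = -4.9248*u^3 + 79.8474*u^2 - 1.7538*u - 2.211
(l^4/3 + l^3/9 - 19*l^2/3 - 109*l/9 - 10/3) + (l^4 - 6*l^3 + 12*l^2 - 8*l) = 4*l^4/3 - 53*l^3/9 + 17*l^2/3 - 181*l/9 - 10/3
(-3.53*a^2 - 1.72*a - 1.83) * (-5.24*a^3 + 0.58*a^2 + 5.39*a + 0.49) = 18.4972*a^5 + 6.9654*a^4 - 10.4351*a^3 - 12.0619*a^2 - 10.7065*a - 0.8967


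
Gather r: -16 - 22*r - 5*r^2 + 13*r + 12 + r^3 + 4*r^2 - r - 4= r^3 - r^2 - 10*r - 8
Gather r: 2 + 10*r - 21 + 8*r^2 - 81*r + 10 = 8*r^2 - 71*r - 9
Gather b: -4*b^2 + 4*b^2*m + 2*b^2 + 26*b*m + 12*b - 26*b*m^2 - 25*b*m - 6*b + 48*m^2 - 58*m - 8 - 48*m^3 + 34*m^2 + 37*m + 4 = b^2*(4*m - 2) + b*(-26*m^2 + m + 6) - 48*m^3 + 82*m^2 - 21*m - 4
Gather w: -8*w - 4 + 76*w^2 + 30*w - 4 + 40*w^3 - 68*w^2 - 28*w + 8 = 40*w^3 + 8*w^2 - 6*w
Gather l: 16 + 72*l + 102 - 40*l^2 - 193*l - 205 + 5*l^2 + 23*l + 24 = -35*l^2 - 98*l - 63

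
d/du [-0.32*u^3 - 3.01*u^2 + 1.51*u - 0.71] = -0.96*u^2 - 6.02*u + 1.51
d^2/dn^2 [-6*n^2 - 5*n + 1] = -12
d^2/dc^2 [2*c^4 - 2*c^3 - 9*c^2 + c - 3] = 24*c^2 - 12*c - 18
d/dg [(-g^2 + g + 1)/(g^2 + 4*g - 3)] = (-5*g^2 + 4*g - 7)/(g^4 + 8*g^3 + 10*g^2 - 24*g + 9)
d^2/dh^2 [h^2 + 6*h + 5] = 2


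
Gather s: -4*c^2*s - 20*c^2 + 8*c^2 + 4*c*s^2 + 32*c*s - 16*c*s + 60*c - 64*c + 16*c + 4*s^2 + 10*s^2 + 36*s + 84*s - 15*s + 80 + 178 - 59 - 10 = -12*c^2 + 12*c + s^2*(4*c + 14) + s*(-4*c^2 + 16*c + 105) + 189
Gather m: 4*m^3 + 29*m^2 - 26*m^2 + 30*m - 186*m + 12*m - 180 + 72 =4*m^3 + 3*m^2 - 144*m - 108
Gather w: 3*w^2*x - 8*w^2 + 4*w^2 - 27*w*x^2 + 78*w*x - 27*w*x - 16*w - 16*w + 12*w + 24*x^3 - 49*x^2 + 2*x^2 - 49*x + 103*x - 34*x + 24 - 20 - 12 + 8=w^2*(3*x - 4) + w*(-27*x^2 + 51*x - 20) + 24*x^3 - 47*x^2 + 20*x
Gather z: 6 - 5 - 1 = 0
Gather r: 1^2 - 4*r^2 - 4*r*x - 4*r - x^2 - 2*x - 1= -4*r^2 + r*(-4*x - 4) - x^2 - 2*x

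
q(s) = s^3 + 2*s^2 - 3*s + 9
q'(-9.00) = 204.00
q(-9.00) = -531.00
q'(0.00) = -3.00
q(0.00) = 9.00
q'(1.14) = 5.46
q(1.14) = 9.66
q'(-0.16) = -3.56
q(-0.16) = 9.53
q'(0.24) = -1.87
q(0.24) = 8.41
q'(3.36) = 44.31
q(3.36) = 59.43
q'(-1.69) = -1.19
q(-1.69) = 14.96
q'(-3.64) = 22.19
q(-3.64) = -1.81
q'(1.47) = 9.36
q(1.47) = 12.09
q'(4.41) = 72.98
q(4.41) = 120.43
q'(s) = 3*s^2 + 4*s - 3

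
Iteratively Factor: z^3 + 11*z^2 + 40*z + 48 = (z + 3)*(z^2 + 8*z + 16) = (z + 3)*(z + 4)*(z + 4)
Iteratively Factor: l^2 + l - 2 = (l - 1)*(l + 2)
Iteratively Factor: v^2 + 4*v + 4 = (v + 2)*(v + 2)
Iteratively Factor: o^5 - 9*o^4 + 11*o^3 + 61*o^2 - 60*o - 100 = (o - 5)*(o^4 - 4*o^3 - 9*o^2 + 16*o + 20) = (o - 5)*(o + 1)*(o^3 - 5*o^2 - 4*o + 20) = (o - 5)*(o + 1)*(o + 2)*(o^2 - 7*o + 10) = (o - 5)*(o - 2)*(o + 1)*(o + 2)*(o - 5)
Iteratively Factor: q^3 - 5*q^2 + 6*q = (q - 2)*(q^2 - 3*q) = q*(q - 2)*(q - 3)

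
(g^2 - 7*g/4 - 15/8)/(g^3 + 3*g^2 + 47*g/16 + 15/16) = 2*(2*g - 5)/(4*g^2 + 9*g + 5)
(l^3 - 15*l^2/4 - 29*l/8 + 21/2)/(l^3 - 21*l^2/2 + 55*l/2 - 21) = (l^2 - 9*l/4 - 7)/(l^2 - 9*l + 14)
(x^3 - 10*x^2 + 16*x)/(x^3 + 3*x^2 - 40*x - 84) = x*(x^2 - 10*x + 16)/(x^3 + 3*x^2 - 40*x - 84)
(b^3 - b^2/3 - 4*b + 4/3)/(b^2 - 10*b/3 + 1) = (b^2 - 4)/(b - 3)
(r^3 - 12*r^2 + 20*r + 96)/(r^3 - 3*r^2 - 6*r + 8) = (r^2 - 14*r + 48)/(r^2 - 5*r + 4)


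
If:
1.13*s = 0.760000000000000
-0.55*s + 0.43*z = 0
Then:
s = 0.67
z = 0.86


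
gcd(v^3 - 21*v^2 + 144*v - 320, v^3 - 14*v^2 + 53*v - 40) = v^2 - 13*v + 40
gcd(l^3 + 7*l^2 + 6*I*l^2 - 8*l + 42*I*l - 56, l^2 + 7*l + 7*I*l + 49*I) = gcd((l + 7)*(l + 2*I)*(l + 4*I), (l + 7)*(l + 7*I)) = l + 7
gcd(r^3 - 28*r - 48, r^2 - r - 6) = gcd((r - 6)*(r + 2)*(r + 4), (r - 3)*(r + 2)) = r + 2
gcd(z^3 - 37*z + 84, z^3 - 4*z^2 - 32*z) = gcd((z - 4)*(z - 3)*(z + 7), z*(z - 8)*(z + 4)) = 1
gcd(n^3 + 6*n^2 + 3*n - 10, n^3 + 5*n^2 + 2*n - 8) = n^2 + n - 2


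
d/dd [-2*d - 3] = -2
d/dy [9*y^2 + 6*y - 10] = 18*y + 6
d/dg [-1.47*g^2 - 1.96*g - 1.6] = -2.94*g - 1.96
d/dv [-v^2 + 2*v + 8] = 2 - 2*v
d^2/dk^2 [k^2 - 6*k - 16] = 2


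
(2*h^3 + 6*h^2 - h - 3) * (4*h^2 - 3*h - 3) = 8*h^5 + 18*h^4 - 28*h^3 - 27*h^2 + 12*h + 9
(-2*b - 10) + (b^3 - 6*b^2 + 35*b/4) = b^3 - 6*b^2 + 27*b/4 - 10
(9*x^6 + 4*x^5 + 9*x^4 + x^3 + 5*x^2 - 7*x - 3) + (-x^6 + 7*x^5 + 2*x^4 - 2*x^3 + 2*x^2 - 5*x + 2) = 8*x^6 + 11*x^5 + 11*x^4 - x^3 + 7*x^2 - 12*x - 1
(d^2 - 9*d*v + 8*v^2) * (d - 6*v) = d^3 - 15*d^2*v + 62*d*v^2 - 48*v^3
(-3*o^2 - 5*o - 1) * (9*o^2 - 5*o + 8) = -27*o^4 - 30*o^3 - 8*o^2 - 35*o - 8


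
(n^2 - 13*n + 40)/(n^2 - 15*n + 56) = (n - 5)/(n - 7)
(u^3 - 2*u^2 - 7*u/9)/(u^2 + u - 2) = u*(9*u^2 - 18*u - 7)/(9*(u^2 + u - 2))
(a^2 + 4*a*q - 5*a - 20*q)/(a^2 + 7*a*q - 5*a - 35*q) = (a + 4*q)/(a + 7*q)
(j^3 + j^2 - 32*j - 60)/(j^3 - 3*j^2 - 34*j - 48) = (j^2 - j - 30)/(j^2 - 5*j - 24)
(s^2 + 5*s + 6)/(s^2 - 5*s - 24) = (s + 2)/(s - 8)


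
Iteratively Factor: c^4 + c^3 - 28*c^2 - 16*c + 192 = (c - 3)*(c^3 + 4*c^2 - 16*c - 64) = (c - 3)*(c + 4)*(c^2 - 16) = (c - 4)*(c - 3)*(c + 4)*(c + 4)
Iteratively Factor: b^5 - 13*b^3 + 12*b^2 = (b - 3)*(b^4 + 3*b^3 - 4*b^2) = (b - 3)*(b + 4)*(b^3 - b^2) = (b - 3)*(b - 1)*(b + 4)*(b^2) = b*(b - 3)*(b - 1)*(b + 4)*(b)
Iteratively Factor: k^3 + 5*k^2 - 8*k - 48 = (k + 4)*(k^2 + k - 12) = (k + 4)^2*(k - 3)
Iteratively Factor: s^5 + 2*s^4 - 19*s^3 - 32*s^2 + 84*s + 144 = (s + 2)*(s^4 - 19*s^2 + 6*s + 72) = (s - 3)*(s + 2)*(s^3 + 3*s^2 - 10*s - 24) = (s - 3)*(s + 2)*(s + 4)*(s^2 - s - 6) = (s - 3)^2*(s + 2)*(s + 4)*(s + 2)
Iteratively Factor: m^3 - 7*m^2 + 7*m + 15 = (m - 3)*(m^2 - 4*m - 5) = (m - 5)*(m - 3)*(m + 1)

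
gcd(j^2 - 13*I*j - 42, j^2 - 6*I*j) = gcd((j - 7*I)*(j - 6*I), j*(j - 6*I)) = j - 6*I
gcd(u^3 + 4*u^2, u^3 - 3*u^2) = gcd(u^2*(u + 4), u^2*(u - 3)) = u^2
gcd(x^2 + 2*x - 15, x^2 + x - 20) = x + 5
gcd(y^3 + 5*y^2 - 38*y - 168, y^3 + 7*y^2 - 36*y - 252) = y^2 + y - 42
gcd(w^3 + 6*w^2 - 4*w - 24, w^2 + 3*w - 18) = w + 6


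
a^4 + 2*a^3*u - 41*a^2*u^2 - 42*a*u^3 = a*(a - 6*u)*(a + u)*(a + 7*u)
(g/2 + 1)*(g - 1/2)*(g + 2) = g^3/2 + 7*g^2/4 + g - 1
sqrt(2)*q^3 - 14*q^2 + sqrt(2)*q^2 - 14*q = q*(q - 7*sqrt(2))*(sqrt(2)*q + sqrt(2))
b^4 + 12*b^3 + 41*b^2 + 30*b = b*(b + 1)*(b + 5)*(b + 6)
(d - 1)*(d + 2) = d^2 + d - 2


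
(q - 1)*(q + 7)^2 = q^3 + 13*q^2 + 35*q - 49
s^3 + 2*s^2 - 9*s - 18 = (s - 3)*(s + 2)*(s + 3)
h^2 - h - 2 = (h - 2)*(h + 1)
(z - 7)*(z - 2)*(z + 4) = z^3 - 5*z^2 - 22*z + 56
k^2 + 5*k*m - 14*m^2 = (k - 2*m)*(k + 7*m)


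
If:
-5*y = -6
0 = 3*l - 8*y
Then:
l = 16/5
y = 6/5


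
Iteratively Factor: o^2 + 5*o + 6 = (o + 2)*(o + 3)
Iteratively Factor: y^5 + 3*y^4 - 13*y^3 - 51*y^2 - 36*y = (y + 1)*(y^4 + 2*y^3 - 15*y^2 - 36*y) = (y - 4)*(y + 1)*(y^3 + 6*y^2 + 9*y) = (y - 4)*(y + 1)*(y + 3)*(y^2 + 3*y) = y*(y - 4)*(y + 1)*(y + 3)*(y + 3)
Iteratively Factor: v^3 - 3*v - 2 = (v + 1)*(v^2 - v - 2) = (v - 2)*(v + 1)*(v + 1)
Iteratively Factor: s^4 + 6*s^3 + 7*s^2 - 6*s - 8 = (s + 4)*(s^3 + 2*s^2 - s - 2) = (s + 2)*(s + 4)*(s^2 - 1) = (s + 1)*(s + 2)*(s + 4)*(s - 1)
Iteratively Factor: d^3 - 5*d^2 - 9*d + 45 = (d - 5)*(d^2 - 9) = (d - 5)*(d + 3)*(d - 3)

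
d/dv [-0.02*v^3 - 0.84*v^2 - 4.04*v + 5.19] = -0.06*v^2 - 1.68*v - 4.04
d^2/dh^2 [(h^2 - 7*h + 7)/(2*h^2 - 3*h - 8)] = 22*(-2*h^3 + 12*h^2 - 42*h + 37)/(8*h^6 - 36*h^5 - 42*h^4 + 261*h^3 + 168*h^2 - 576*h - 512)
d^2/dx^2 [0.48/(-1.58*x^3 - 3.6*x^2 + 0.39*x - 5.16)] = ((4.5504*x + 3.456)*(1.58*x^3 + 3.6*x^2 - 0.39*x + 5.16) - 0.48*(4.74*x^2 + 7.2*x - 0.39)*(9.48*x^2 + 14.4*x - 0.78))/(1.58*x^3 + 3.6*x^2 - 0.39*x + 5.16)^3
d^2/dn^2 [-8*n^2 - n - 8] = -16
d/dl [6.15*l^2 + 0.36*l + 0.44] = 12.3*l + 0.36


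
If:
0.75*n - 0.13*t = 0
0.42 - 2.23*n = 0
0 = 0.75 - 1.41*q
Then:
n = 0.19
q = 0.53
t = 1.09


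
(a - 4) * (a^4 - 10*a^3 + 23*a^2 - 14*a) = a^5 - 14*a^4 + 63*a^3 - 106*a^2 + 56*a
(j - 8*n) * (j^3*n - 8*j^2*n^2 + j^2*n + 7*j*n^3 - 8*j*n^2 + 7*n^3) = j^4*n - 16*j^3*n^2 + j^3*n + 71*j^2*n^3 - 16*j^2*n^2 - 56*j*n^4 + 71*j*n^3 - 56*n^4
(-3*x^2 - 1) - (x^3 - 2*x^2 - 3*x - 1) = -x^3 - x^2 + 3*x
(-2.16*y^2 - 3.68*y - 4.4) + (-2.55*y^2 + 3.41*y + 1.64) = -4.71*y^2 - 0.27*y - 2.76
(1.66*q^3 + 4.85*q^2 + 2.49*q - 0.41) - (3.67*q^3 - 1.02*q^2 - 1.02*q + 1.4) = -2.01*q^3 + 5.87*q^2 + 3.51*q - 1.81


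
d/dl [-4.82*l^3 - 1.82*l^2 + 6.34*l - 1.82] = -14.46*l^2 - 3.64*l + 6.34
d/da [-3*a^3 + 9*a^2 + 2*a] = -9*a^2 + 18*a + 2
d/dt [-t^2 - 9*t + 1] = -2*t - 9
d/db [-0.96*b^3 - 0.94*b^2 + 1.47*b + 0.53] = -2.88*b^2 - 1.88*b + 1.47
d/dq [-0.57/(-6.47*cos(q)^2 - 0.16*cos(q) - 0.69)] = (7.3758*cos(q) + 0.0912)*sin(q)/(6.47*cos(q)^2 + 0.16*cos(q) + 0.69)^2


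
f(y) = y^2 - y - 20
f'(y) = 2*y - 1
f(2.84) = -14.77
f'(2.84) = 4.68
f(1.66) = -18.90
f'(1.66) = 2.32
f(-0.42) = -19.40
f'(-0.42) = -1.84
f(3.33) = -12.24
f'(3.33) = 5.66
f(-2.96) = -8.28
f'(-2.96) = -6.92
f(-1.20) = -17.36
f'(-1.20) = -3.40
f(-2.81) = -9.29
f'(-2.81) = -6.62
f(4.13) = -7.07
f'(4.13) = 7.26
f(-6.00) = 22.00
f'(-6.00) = -13.00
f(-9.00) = 70.00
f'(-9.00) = -19.00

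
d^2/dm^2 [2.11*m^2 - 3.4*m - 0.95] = 4.22000000000000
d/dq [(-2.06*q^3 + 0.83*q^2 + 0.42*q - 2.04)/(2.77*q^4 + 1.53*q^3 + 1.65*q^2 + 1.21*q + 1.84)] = (5.7062*q^6 - 4.5982*q^5 - 8.1591*q^4 + 16.3328*q^3 - 1.6963*q^2 + 9.7864*q + 3.2412)/(7.6729*q^8 + 8.4762*q^7 + 11.4819*q^6 + 11.7524*q^5 + 16.6187*q^4 + 9.6234*q^3 + 7.5361*q^2 + 4.4528*q + 3.3856)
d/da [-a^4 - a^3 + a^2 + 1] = a*(-4*a^2 - 3*a + 2)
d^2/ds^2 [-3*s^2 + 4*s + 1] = -6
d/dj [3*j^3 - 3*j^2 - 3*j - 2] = 9*j^2 - 6*j - 3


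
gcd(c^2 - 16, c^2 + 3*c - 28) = c - 4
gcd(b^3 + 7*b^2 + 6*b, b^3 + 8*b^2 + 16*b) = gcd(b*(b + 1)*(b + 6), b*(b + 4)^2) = b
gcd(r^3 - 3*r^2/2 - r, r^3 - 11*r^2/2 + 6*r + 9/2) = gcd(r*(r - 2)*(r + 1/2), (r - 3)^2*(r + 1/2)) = r + 1/2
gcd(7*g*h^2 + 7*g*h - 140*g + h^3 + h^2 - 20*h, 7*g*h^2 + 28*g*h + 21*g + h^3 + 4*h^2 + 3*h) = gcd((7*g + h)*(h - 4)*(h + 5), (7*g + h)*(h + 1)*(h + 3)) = 7*g + h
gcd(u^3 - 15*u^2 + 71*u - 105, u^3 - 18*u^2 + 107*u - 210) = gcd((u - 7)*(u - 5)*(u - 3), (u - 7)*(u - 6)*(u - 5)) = u^2 - 12*u + 35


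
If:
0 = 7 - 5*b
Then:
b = 7/5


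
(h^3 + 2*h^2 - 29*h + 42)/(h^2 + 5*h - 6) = (h^3 + 2*h^2 - 29*h + 42)/(h^2 + 5*h - 6)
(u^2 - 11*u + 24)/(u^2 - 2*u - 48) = (u - 3)/(u + 6)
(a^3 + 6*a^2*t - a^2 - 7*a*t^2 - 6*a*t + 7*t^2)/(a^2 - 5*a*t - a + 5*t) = (-a^2 - 6*a*t + 7*t^2)/(-a + 5*t)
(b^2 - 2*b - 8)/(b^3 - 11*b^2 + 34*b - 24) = (b + 2)/(b^2 - 7*b + 6)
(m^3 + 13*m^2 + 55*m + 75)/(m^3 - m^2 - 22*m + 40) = (m^2 + 8*m + 15)/(m^2 - 6*m + 8)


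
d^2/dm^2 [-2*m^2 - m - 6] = -4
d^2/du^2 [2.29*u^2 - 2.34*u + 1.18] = 4.58000000000000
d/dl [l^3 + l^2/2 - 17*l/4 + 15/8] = 3*l^2 + l - 17/4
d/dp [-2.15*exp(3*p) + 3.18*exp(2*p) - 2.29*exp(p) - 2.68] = (-6.45*exp(2*p) + 6.36*exp(p) - 2.29)*exp(p)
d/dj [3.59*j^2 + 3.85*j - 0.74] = 7.18*j + 3.85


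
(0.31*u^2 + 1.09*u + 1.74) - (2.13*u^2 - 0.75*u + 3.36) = -1.82*u^2 + 1.84*u - 1.62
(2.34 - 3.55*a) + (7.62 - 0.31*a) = 9.96 - 3.86*a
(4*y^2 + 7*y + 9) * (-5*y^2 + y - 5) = -20*y^4 - 31*y^3 - 58*y^2 - 26*y - 45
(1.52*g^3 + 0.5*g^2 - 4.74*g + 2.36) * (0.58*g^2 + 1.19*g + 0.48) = 0.8816*g^5 + 2.0988*g^4 - 1.4246*g^3 - 4.0318*g^2 + 0.5332*g + 1.1328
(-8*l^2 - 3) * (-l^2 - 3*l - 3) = 8*l^4 + 24*l^3 + 27*l^2 + 9*l + 9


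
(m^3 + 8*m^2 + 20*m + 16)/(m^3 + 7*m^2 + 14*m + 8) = (m + 2)/(m + 1)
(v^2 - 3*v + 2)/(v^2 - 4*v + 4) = (v - 1)/(v - 2)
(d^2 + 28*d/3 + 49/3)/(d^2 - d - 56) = (d + 7/3)/(d - 8)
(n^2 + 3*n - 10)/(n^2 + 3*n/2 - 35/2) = 2*(n - 2)/(2*n - 7)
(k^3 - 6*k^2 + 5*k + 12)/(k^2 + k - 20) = (k^2 - 2*k - 3)/(k + 5)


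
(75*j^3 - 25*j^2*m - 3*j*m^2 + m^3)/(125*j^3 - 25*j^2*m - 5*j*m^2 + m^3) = (3*j - m)/(5*j - m)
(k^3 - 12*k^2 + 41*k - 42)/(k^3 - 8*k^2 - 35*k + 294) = (k^2 - 5*k + 6)/(k^2 - k - 42)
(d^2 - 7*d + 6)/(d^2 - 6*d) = (d - 1)/d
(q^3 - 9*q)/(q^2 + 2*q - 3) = q*(q - 3)/(q - 1)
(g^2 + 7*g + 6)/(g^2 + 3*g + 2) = (g + 6)/(g + 2)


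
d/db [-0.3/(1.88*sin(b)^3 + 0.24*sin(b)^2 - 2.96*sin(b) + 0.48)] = (1.692*sin(b)^2 + 0.144*sin(b) - 0.888)*cos(b)/(1.88*sin(b)^3 + 0.24*sin(b)^2 - 2.96*sin(b) + 0.48)^2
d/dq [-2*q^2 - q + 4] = -4*q - 1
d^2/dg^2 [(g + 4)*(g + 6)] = 2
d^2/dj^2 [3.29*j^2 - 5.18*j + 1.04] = 6.58000000000000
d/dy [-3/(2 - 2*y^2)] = -3*y/(y^2 - 1)^2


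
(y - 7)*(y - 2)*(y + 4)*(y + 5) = y^4 - 47*y^2 - 54*y + 280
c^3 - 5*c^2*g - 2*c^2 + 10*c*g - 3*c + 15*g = (c - 3)*(c + 1)*(c - 5*g)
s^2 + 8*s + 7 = (s + 1)*(s + 7)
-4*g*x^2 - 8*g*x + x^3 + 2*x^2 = x*(-4*g + x)*(x + 2)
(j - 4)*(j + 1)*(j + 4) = j^3 + j^2 - 16*j - 16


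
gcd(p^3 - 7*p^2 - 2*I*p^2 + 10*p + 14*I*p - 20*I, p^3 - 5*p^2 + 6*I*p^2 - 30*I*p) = p - 5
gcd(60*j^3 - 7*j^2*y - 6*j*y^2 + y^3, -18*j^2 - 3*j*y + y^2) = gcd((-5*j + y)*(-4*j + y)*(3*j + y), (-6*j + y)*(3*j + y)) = 3*j + y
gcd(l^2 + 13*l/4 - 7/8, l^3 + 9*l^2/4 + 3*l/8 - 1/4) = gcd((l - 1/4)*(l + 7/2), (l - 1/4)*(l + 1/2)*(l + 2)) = l - 1/4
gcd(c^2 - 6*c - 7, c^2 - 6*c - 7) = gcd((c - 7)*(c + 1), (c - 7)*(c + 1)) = c^2 - 6*c - 7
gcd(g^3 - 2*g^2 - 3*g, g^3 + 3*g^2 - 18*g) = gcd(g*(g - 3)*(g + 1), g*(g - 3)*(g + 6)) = g^2 - 3*g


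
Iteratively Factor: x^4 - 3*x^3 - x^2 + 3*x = (x - 3)*(x^3 - x) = (x - 3)*(x + 1)*(x^2 - x) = x*(x - 3)*(x + 1)*(x - 1)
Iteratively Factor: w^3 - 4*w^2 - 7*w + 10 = (w - 1)*(w^2 - 3*w - 10) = (w - 5)*(w - 1)*(w + 2)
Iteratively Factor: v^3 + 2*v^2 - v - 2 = (v + 2)*(v^2 - 1) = (v + 1)*(v + 2)*(v - 1)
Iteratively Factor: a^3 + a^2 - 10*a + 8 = (a + 4)*(a^2 - 3*a + 2) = (a - 1)*(a + 4)*(a - 2)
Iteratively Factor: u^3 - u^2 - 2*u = (u - 2)*(u^2 + u) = u*(u - 2)*(u + 1)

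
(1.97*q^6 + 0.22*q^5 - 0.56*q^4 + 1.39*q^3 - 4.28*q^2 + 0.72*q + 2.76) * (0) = 0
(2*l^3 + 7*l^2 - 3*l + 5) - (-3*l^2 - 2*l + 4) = 2*l^3 + 10*l^2 - l + 1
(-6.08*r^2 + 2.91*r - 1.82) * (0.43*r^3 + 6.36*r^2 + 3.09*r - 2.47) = -2.6144*r^5 - 37.4175*r^4 - 1.06219999999999*r^3 + 12.4343*r^2 - 12.8115*r + 4.4954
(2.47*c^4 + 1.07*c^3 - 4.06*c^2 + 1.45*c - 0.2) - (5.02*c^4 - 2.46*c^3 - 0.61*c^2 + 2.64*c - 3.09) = -2.55*c^4 + 3.53*c^3 - 3.45*c^2 - 1.19*c + 2.89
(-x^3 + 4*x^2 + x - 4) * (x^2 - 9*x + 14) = -x^5 + 13*x^4 - 49*x^3 + 43*x^2 + 50*x - 56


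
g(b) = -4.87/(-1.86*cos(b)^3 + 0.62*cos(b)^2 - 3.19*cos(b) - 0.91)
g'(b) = -4.87*(-5.58*sin(b)*cos(b)^2 + 1.24*sin(b)*cos(b) - 3.19*sin(b))/(-1.86*cos(b)^3 + 0.62*cos(b)^2 - 3.19*cos(b) - 0.91)^2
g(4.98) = 2.79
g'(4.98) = -5.02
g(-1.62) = 6.48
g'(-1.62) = -28.13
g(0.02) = 0.91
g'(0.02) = 0.03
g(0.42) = 1.03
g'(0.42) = 0.60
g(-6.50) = 0.94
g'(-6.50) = -0.29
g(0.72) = 1.30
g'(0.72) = 1.24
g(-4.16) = -4.05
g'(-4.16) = 15.40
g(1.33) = 2.93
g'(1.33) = 5.51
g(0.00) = 0.91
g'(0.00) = 0.00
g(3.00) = -1.04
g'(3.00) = 0.31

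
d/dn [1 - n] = -1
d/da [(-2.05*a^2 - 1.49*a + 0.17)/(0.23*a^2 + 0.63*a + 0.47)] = (-0.9488*a^2 - 2.0052*a - 0.8074)/(0.0529*a^4 + 0.2898*a^3 + 0.6131*a^2 + 0.5922*a + 0.2209)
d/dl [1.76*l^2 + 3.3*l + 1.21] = 3.52*l + 3.3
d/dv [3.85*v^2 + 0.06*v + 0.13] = 7.7*v + 0.06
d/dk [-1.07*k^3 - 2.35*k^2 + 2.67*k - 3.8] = -3.21*k^2 - 4.7*k + 2.67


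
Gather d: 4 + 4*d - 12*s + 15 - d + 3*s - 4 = 3*d - 9*s + 15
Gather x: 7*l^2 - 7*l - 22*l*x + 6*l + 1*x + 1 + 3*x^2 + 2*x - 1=7*l^2 - l + 3*x^2 + x*(3 - 22*l)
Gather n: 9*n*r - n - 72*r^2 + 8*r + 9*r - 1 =n*(9*r - 1) - 72*r^2 + 17*r - 1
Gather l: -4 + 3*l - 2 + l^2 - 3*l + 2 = l^2 - 4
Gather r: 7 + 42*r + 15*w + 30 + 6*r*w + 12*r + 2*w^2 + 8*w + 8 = r*(6*w + 54) + 2*w^2 + 23*w + 45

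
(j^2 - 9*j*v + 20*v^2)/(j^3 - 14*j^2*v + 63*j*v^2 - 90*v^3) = (j - 4*v)/(j^2 - 9*j*v + 18*v^2)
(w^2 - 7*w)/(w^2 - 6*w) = (w - 7)/(w - 6)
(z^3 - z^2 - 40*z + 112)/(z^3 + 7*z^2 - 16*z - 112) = (z - 4)/(z + 4)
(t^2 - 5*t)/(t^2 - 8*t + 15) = t/(t - 3)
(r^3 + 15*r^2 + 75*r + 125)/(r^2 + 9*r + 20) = (r^2 + 10*r + 25)/(r + 4)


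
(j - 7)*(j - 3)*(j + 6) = j^3 - 4*j^2 - 39*j + 126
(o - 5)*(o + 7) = o^2 + 2*o - 35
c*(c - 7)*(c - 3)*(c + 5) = c^4 - 5*c^3 - 29*c^2 + 105*c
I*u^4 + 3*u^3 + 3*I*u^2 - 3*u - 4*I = (u - 1)*(u - 4*I)*(u + I)*(I*u + I)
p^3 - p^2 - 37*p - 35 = (p - 7)*(p + 1)*(p + 5)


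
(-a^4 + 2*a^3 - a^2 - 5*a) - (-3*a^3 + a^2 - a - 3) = -a^4 + 5*a^3 - 2*a^2 - 4*a + 3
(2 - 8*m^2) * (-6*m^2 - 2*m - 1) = 48*m^4 + 16*m^3 - 4*m^2 - 4*m - 2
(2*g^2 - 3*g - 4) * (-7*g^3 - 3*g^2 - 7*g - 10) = -14*g^5 + 15*g^4 + 23*g^3 + 13*g^2 + 58*g + 40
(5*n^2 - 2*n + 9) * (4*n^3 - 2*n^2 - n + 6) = 20*n^5 - 18*n^4 + 35*n^3 + 14*n^2 - 21*n + 54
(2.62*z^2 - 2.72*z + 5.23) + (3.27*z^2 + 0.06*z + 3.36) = 5.89*z^2 - 2.66*z + 8.59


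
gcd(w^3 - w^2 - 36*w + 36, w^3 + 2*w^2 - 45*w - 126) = w + 6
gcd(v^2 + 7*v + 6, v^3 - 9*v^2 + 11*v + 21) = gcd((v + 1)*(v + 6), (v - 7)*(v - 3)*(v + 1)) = v + 1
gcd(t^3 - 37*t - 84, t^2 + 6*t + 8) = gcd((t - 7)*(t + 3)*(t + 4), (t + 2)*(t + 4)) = t + 4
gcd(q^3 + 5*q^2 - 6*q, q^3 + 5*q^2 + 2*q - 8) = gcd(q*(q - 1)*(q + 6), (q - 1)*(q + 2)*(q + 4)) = q - 1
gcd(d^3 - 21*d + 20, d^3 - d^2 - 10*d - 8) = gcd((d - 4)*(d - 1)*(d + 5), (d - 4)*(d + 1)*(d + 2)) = d - 4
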